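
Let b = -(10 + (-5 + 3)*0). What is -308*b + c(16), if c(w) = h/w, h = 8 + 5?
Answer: 49293/16 ≈ 3080.8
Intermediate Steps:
h = 13
b = -10 (b = -(10 - 2*0) = -(10 + 0) = -1*10 = -10)
c(w) = 13/w
-308*b + c(16) = -308*(-10) + 13/16 = 3080 + 13*(1/16) = 3080 + 13/16 = 49293/16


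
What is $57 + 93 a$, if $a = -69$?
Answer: $-6360$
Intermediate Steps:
$57 + 93 a = 57 + 93 \left(-69\right) = 57 - 6417 = -6360$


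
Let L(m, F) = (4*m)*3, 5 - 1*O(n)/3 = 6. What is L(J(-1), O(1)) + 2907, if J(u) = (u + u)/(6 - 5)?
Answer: 2883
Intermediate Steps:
O(n) = -3 (O(n) = 15 - 3*6 = 15 - 18 = -3)
J(u) = 2*u (J(u) = (2*u)/1 = (2*u)*1 = 2*u)
L(m, F) = 12*m
L(J(-1), O(1)) + 2907 = 12*(2*(-1)) + 2907 = 12*(-2) + 2907 = -24 + 2907 = 2883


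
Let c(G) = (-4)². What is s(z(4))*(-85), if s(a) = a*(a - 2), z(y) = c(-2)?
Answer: -19040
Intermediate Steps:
c(G) = 16
z(y) = 16
s(a) = a*(-2 + a)
s(z(4))*(-85) = (16*(-2 + 16))*(-85) = (16*14)*(-85) = 224*(-85) = -19040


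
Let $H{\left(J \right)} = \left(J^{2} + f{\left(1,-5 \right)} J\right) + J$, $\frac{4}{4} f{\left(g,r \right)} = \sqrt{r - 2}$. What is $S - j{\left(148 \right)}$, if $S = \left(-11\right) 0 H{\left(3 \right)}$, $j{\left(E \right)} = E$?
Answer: $-148$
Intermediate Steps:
$f{\left(g,r \right)} = \sqrt{-2 + r}$ ($f{\left(g,r \right)} = \sqrt{r - 2} = \sqrt{-2 + r}$)
$H{\left(J \right)} = J + J^{2} + i J \sqrt{7}$ ($H{\left(J \right)} = \left(J^{2} + \sqrt{-2 - 5} J\right) + J = \left(J^{2} + \sqrt{-7} J\right) + J = \left(J^{2} + i \sqrt{7} J\right) + J = \left(J^{2} + i J \sqrt{7}\right) + J = J + J^{2} + i J \sqrt{7}$)
$S = 0$ ($S = \left(-11\right) 0 \cdot 3 \left(1 + 3 + i \sqrt{7}\right) = 0 \cdot 3 \left(4 + i \sqrt{7}\right) = 0 \left(12 + 3 i \sqrt{7}\right) = 0$)
$S - j{\left(148 \right)} = 0 - 148 = -148$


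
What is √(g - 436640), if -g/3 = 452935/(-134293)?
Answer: I*√7874449566467495/134293 ≈ 660.78*I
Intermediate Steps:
g = 1358805/134293 (g = -1358805/(-134293) = -1358805*(-1)/134293 = -3*(-452935/134293) = 1358805/134293 ≈ 10.118)
√(g - 436640) = √(1358805/134293 - 436640) = √(-58636336715/134293) = I*√7874449566467495/134293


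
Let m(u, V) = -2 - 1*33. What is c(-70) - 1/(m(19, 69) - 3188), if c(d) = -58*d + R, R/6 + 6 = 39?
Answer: 13723535/3223 ≈ 4258.0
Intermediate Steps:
R = 198 (R = -36 + 6*39 = -36 + 234 = 198)
m(u, V) = -35 (m(u, V) = -2 - 33 = -35)
c(d) = 198 - 58*d (c(d) = -58*d + 198 = 198 - 58*d)
c(-70) - 1/(m(19, 69) - 3188) = (198 - 58*(-70)) - 1/(-35 - 3188) = (198 + 4060) - 1/(-3223) = 4258 - 1*(-1/3223) = 4258 + 1/3223 = 13723535/3223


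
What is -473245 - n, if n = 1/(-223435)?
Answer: -105739496574/223435 ≈ -4.7325e+5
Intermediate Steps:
n = -1/223435 ≈ -4.4756e-6
-473245 - n = -473245 - 1*(-1/223435) = -473245 + 1/223435 = -105739496574/223435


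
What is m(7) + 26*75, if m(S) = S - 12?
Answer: 1945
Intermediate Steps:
m(S) = -12 + S
m(7) + 26*75 = (-12 + 7) + 26*75 = -5 + 1950 = 1945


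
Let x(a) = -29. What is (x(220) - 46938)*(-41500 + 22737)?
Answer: 881241821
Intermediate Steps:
(x(220) - 46938)*(-41500 + 22737) = (-29 - 46938)*(-41500 + 22737) = -46967*(-18763) = 881241821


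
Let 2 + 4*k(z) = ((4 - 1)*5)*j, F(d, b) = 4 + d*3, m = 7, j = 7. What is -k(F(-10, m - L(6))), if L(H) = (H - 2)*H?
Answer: -103/4 ≈ -25.750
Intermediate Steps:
L(H) = H*(-2 + H) (L(H) = (-2 + H)*H = H*(-2 + H))
F(d, b) = 4 + 3*d
k(z) = 103/4 (k(z) = -1/2 + (((4 - 1)*5)*7)/4 = -1/2 + ((3*5)*7)/4 = -1/2 + (15*7)/4 = -1/2 + (1/4)*105 = -1/2 + 105/4 = 103/4)
-k(F(-10, m - L(6))) = -1*103/4 = -103/4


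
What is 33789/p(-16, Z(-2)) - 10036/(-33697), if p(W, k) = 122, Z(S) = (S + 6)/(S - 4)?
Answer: 1139812325/4111034 ≈ 277.26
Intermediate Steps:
Z(S) = (6 + S)/(-4 + S)
33789/p(-16, Z(-2)) - 10036/(-33697) = 33789/122 - 10036/(-33697) = 33789*(1/122) - 10036*(-1/33697) = 33789/122 + 10036/33697 = 1139812325/4111034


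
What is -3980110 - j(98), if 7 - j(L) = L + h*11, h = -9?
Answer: -3980118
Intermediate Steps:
j(L) = 106 - L (j(L) = 7 - (L - 9*11) = 7 - (L - 99) = 7 - (-99 + L) = 7 + (99 - L) = 106 - L)
-3980110 - j(98) = -3980110 - (106 - 1*98) = -3980110 - (106 - 98) = -3980110 - 1*8 = -3980110 - 8 = -3980118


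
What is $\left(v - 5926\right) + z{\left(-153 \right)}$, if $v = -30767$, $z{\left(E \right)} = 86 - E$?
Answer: $-36454$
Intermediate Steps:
$\left(v - 5926\right) + z{\left(-153 \right)} = \left(-30767 - 5926\right) + \left(86 - -153\right) = -36693 + \left(86 + 153\right) = -36693 + 239 = -36454$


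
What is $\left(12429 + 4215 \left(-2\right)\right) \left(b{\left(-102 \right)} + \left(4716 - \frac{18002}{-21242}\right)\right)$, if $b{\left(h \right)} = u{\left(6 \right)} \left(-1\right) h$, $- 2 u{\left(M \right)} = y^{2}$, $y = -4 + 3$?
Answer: $\frac{4608704838}{247} \approx 1.8659 \cdot 10^{7}$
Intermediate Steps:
$y = -1$
$u{\left(M \right)} = - \frac{1}{2}$ ($u{\left(M \right)} = - \frac{\left(-1\right)^{2}}{2} = \left(- \frac{1}{2}\right) 1 = - \frac{1}{2}$)
$b{\left(h \right)} = \frac{h}{2}$ ($b{\left(h \right)} = \left(- \frac{1}{2}\right) \left(-1\right) h = \frac{h}{2}$)
$\left(12429 + 4215 \left(-2\right)\right) \left(b{\left(-102 \right)} + \left(4716 - \frac{18002}{-21242}\right)\right) = \left(12429 + 4215 \left(-2\right)\right) \left(\frac{1}{2} \left(-102\right) + \left(4716 - \frac{18002}{-21242}\right)\right) = \left(12429 - 8430\right) \left(-51 + \left(4716 - 18002 \left(- \frac{1}{21242}\right)\right)\right) = 3999 \left(-51 + \left(4716 - - \frac{9001}{10621}\right)\right) = 3999 \left(-51 + \left(4716 + \frac{9001}{10621}\right)\right) = 3999 \left(-51 + \frac{50097637}{10621}\right) = 3999 \cdot \frac{49555966}{10621} = \frac{4608704838}{247}$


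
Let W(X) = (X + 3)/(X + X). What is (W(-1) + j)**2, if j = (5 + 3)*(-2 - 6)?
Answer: 4225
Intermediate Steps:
W(X) = (3 + X)/(2*X) (W(X) = (3 + X)/((2*X)) = (3 + X)*(1/(2*X)) = (3 + X)/(2*X))
j = -64 (j = 8*(-8) = -64)
(W(-1) + j)**2 = ((1/2)*(3 - 1)/(-1) - 64)**2 = ((1/2)*(-1)*2 - 64)**2 = (-1 - 64)**2 = (-65)**2 = 4225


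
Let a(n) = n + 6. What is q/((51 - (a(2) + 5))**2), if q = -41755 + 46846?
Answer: 5091/1444 ≈ 3.5256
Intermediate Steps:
a(n) = 6 + n
q = 5091
q/((51 - (a(2) + 5))**2) = 5091/((51 - ((6 + 2) + 5))**2) = 5091/((51 - (8 + 5))**2) = 5091/((51 - 1*13)**2) = 5091/((51 - 13)**2) = 5091/(38**2) = 5091/1444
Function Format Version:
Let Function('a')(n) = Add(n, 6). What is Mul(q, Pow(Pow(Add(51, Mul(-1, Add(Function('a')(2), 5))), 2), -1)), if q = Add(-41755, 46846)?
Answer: Rational(5091, 1444) ≈ 3.5256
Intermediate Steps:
Function('a')(n) = Add(6, n)
q = 5091
Mul(q, Pow(Pow(Add(51, Mul(-1, Add(Function('a')(2), 5))), 2), -1)) = Mul(5091, Pow(Pow(Add(51, Mul(-1, Add(Add(6, 2), 5))), 2), -1)) = Mul(5091, Pow(Pow(Add(51, Mul(-1, Add(8, 5))), 2), -1)) = Mul(5091, Pow(Pow(Add(51, Mul(-1, 13)), 2), -1)) = Mul(5091, Pow(Pow(Add(51, -13), 2), -1)) = Mul(5091, Pow(Pow(38, 2), -1)) = Mul(5091, Pow(1444, -1)) = Mul(5091, Rational(1, 1444)) = Rational(5091, 1444)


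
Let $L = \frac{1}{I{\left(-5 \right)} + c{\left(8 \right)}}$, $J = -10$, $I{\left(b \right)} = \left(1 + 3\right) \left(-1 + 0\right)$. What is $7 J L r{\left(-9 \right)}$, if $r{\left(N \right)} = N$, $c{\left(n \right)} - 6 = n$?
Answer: $63$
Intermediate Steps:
$c{\left(n \right)} = 6 + n$
$I{\left(b \right)} = -4$ ($I{\left(b \right)} = 4 \left(-1\right) = -4$)
$L = \frac{1}{10}$ ($L = \frac{1}{-4 + \left(6 + 8\right)} = \frac{1}{-4 + 14} = \frac{1}{10} \approx 0.1$)
$7 J L r{\left(-9 \right)} = 7 \left(-10\right) \frac{1}{10} \left(-9\right) = \left(-70\right) \frac{1}{10} \left(-9\right) = \left(-7\right) \left(-9\right) = 63$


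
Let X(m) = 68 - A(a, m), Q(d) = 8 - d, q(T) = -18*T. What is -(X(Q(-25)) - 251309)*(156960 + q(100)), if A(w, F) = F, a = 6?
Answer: 38987673840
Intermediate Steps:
X(m) = 68 - m
-(X(Q(-25)) - 251309)*(156960 + q(100)) = -((68 - (8 - 1*(-25))) - 251309)*(156960 - 18*100) = -((68 - (8 + 25)) - 251309)*(156960 - 1800) = -((68 - 1*33) - 251309)*155160 = -((68 - 33) - 251309)*155160 = -(35 - 251309)*155160 = -(-251274)*155160 = -1*(-38987673840) = 38987673840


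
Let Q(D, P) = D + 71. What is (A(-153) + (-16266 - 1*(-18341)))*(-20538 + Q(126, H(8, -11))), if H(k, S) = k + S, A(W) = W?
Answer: -39095402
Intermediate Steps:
H(k, S) = S + k
Q(D, P) = 71 + D
(A(-153) + (-16266 - 1*(-18341)))*(-20538 + Q(126, H(8, -11))) = (-153 + (-16266 - 1*(-18341)))*(-20538 + (71 + 126)) = (-153 + (-16266 + 18341))*(-20538 + 197) = (-153 + 2075)*(-20341) = 1922*(-20341) = -39095402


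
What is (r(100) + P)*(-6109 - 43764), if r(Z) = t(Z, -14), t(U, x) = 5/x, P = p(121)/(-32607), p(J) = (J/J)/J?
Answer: 983857089377/55236258 ≈ 17812.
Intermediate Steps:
p(J) = 1/J
P = -1/3945447 (P = 1/(121*(-32607)) = (1/121)*(-1/32607) = -1/3945447 ≈ -2.5346e-7)
r(Z) = -5/14 (r(Z) = 5/(-14) = 5*(-1/14) = -5/14)
(r(100) + P)*(-6109 - 43764) = (-5/14 - 1/3945447)*(-6109 - 43764) = -19727249/55236258*(-49873) = 983857089377/55236258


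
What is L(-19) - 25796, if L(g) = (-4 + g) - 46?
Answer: -25865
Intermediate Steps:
L(g) = -50 + g
L(-19) - 25796 = (-50 - 19) - 25796 = -69 - 25796 = -25865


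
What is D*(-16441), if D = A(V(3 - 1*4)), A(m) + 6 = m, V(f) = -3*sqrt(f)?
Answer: 98646 + 49323*I ≈ 98646.0 + 49323.0*I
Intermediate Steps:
A(m) = -6 + m
D = -6 - 3*I (D = -6 - 3*sqrt(3 - 1*4) = -6 - 3*sqrt(3 - 4) = -6 - 3*I ≈ -6.0 - 3.0*I)
D*(-16441) = (-6 - 3*I)*(-16441) = 98646 + 49323*I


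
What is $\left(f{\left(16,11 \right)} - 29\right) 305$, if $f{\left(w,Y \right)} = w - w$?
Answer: $-8845$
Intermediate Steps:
$f{\left(w,Y \right)} = 0$
$\left(f{\left(16,11 \right)} - 29\right) 305 = \left(0 - 29\right) 305 = \left(-29\right) 305 = -8845$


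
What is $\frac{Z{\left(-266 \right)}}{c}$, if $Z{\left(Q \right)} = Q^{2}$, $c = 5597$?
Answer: $\frac{70756}{5597} \approx 12.642$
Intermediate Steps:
$\frac{Z{\left(-266 \right)}}{c} = \frac{\left(-266\right)^{2}}{5597} = 70756 \cdot \frac{1}{5597} = \frac{70756}{5597}$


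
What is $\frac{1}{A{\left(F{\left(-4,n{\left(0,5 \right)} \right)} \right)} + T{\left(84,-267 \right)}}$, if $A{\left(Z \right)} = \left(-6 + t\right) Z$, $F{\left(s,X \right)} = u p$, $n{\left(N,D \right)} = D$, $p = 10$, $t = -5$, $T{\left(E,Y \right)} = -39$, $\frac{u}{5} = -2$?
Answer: $\frac{1}{1061} \approx 0.00094251$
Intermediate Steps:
$u = -10$ ($u = 5 \left(-2\right) = -10$)
$F{\left(s,X \right)} = -100$ ($F{\left(s,X \right)} = \left(-10\right) 10 = -100$)
$A{\left(Z \right)} = - 11 Z$ ($A{\left(Z \right)} = \left(-6 - 5\right) Z = - 11 Z$)
$\frac{1}{A{\left(F{\left(-4,n{\left(0,5 \right)} \right)} \right)} + T{\left(84,-267 \right)}} = \frac{1}{\left(-11\right) \left(-100\right) - 39} = \frac{1}{1100 - 39} = \frac{1}{1061}$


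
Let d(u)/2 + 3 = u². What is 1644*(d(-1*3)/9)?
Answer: 2192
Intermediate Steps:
d(u) = -6 + 2*u²
1644*(d(-1*3)/9) = 1644*((-6 + 2*(-1*3)²)/9) = 1644*((-6 + 2*(-3)²)*(⅑)) = 1644*((-6 + 2*9)*(⅑)) = 1644*((-6 + 18)*(⅑)) = 1644*(12*(⅑)) = 1644*(4/3) = 2192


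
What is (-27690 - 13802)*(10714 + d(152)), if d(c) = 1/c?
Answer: -16892731317/38 ≈ -4.4455e+8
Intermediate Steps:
(-27690 - 13802)*(10714 + d(152)) = (-27690 - 13802)*(10714 + 1/152) = -41492*(10714 + 1/152) = -41492*1628529/152 = -16892731317/38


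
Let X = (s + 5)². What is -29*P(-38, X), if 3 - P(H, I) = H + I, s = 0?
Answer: -464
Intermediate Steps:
X = 25 (X = (0 + 5)² = 5² = 25)
P(H, I) = 3 - H - I (P(H, I) = 3 - (H + I) = 3 + (-H - I) = 3 - H - I)
-29*P(-38, X) = -29*(3 - 1*(-38) - 1*25) = -29*(3 + 38 - 25) = -29*16 = -464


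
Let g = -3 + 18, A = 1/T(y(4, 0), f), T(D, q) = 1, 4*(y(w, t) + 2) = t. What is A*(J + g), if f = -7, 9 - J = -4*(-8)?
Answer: -8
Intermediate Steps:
J = -23 (J = 9 - (-4)*(-8) = 9 - 1*32 = 9 - 32 = -23)
y(w, t) = -2 + t/4
A = 1 (A = 1/1 = 1)
g = 15
A*(J + g) = 1*(-23 + 15) = 1*(-8) = -8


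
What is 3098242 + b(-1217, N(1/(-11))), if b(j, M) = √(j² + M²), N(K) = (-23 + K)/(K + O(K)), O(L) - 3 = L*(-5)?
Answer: 3098242 + √2027675357/37 ≈ 3.0995e+6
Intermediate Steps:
O(L) = 3 - 5*L (O(L) = 3 + L*(-5) = 3 - 5*L)
N(K) = (-23 + K)/(3 - 4*K) (N(K) = (-23 + K)/(K + (3 - 5*K)) = (-23 + K)/(3 - 4*K))
b(j, M) = √(M² + j²)
3098242 + b(-1217, N(1/(-11))) = 3098242 + √(((23 - 1/(-11))/(-3 + 4/(-11)))² + (-1217)²) = 3098242 + √(((23 - 1*(-1/11))/(-3 + 4*(-1/11)))² + 1481089) = 3098242 + √(((23 + 1/11)/(-3 - 4/11))² + 1481089) = 3098242 + √(((254/11)/(-37/11))² + 1481089) = 3098242 + √((-11/37*254/11)² + 1481089) = 3098242 + √((-254/37)² + 1481089) = 3098242 + √(64516/1369 + 1481089) = 3098242 + √(2027675357/1369) = 3098242 + √2027675357/37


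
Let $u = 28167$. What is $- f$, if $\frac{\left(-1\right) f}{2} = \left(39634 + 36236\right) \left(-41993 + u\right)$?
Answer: $-2097957240$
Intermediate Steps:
$f = 2097957240$ ($f = - 2 \left(39634 + 36236\right) \left(-41993 + 28167\right) = - 2 \cdot 75870 \left(-13826\right) = \left(-2\right) \left(-1048978620\right) = 2097957240$)
$- f = \left(-1\right) 2097957240 = -2097957240$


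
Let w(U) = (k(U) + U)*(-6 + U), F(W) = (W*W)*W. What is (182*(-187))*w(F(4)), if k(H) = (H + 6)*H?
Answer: -8969728768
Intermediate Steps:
k(H) = H*(6 + H) (k(H) = (6 + H)*H = H*(6 + H))
F(W) = W³ (F(W) = W²*W = W³)
w(U) = (-6 + U)*(U + U*(6 + U)) (w(U) = (U*(6 + U) + U)*(-6 + U) = (U + U*(6 + U))*(-6 + U) = (-6 + U)*(U + U*(6 + U)))
(182*(-187))*w(F(4)) = (182*(-187))*(4³*(-42 + 4³ + (4³)²)) = -2178176*(-42 + 64 + 64²) = -2178176*(-42 + 64 + 4096) = -2178176*4118 = -34034*263552 = -8969728768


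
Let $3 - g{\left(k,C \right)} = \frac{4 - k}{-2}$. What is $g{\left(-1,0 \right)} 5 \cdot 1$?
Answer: $\frac{55}{2} \approx 27.5$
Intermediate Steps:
$g{\left(k,C \right)} = 5 - \frac{k}{2}$ ($g{\left(k,C \right)} = 3 - \frac{4 - k}{-2} = 3 - \left(4 - k\right) \left(- \frac{1}{2}\right) = 3 - \left(-2 + \frac{k}{2}\right) = 5 - \frac{k}{2}$)
$g{\left(-1,0 \right)} 5 \cdot 1 = \left(5 - - \frac{1}{2}\right) 5 \cdot 1 = \left(5 + \frac{1}{2}\right) 5 \cdot 1 = \frac{11}{2} \cdot 5 \cdot 1 = \frac{55}{2} \cdot 1 = \frac{55}{2}$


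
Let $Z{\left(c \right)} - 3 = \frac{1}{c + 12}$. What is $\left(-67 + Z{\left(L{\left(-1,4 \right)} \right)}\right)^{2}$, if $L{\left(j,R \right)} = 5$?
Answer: $\frac{1181569}{289} \approx 4088.5$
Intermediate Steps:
$Z{\left(c \right)} = 3 + \frac{1}{12 + c}$ ($Z{\left(c \right)} = 3 + \frac{1}{c + 12} = 3 + \frac{1}{12 + c}$)
$\left(-67 + Z{\left(L{\left(-1,4 \right)} \right)}\right)^{2} = \left(-67 + \frac{37 + 3 \cdot 5}{12 + 5}\right)^{2} = \left(-67 + \frac{37 + 15}{17}\right)^{2} = \left(-67 + \frac{1}{17} \cdot 52\right)^{2} = \left(-67 + \frac{52}{17}\right)^{2} = \left(- \frac{1087}{17}\right)^{2} = \frac{1181569}{289}$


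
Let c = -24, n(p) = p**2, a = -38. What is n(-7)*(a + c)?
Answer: -3038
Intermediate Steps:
n(-7)*(a + c) = (-7)**2*(-38 - 24) = 49*(-62) = -3038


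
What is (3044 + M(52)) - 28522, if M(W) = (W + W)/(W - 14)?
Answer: -484030/19 ≈ -25475.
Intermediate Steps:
M(W) = 2*W/(-14 + W) (M(W) = (2*W)/(-14 + W) = 2*W/(-14 + W))
(3044 + M(52)) - 28522 = (3044 + 2*52/(-14 + 52)) - 28522 = (3044 + 2*52/38) - 28522 = (3044 + 2*52*(1/38)) - 28522 = (3044 + 52/19) - 28522 = 57888/19 - 28522 = -484030/19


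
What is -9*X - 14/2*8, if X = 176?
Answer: -1640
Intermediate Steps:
-9*X - 14/2*8 = -9*176 - 14/2*8 = -1584 - (½)*14*8 = -1584 - 7*8 = -1584 - 1*56 = -1584 - 56 = -1640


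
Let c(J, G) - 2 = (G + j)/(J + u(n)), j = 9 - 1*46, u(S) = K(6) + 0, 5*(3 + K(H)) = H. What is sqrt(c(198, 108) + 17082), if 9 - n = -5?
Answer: sqrt(1826813731)/327 ≈ 130.71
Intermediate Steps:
n = 14 (n = 9 - 1*(-5) = 9 + 5 = 14)
K(H) = -3 + H/5
u(S) = -9/5 (u(S) = (-3 + (1/5)*6) + 0 = (-3 + 6/5) + 0 = -9/5 + 0 = -9/5)
j = -37 (j = 9 - 46 = -37)
c(J, G) = 2 + (-37 + G)/(-9/5 + J) (c(J, G) = 2 + (G - 37)/(J - 9/5) = 2 + (-37 + G)/(-9/5 + J))
sqrt(c(198, 108) + 17082) = sqrt((-203 + 5*108 + 10*198)/(-9 + 5*198) + 17082) = sqrt((-203 + 540 + 1980)/(-9 + 990) + 17082) = sqrt(2317/981 + 17082) = sqrt(16759759/981) = sqrt(1826813731)/327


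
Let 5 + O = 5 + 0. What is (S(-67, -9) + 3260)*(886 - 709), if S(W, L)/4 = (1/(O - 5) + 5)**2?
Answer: 14833308/25 ≈ 5.9333e+5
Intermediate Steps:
O = 0 (O = -5 + (5 + 0) = -5 + 5 = 0)
S(W, L) = 2304/25 (S(W, L) = 4*(1/(0 - 5) + 5)**2 = 4*(1/(-5) + 5)**2 = 4*(-1/5 + 5)**2 = 4*(24/5)**2 = 4*(576/25) = 2304/25)
(S(-67, -9) + 3260)*(886 - 709) = (2304/25 + 3260)*(886 - 709) = (83804/25)*177 = 14833308/25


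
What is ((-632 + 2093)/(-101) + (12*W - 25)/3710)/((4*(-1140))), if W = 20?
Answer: 1079719/341735520 ≈ 0.0031595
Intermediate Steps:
((-632 + 2093)/(-101) + (12*W - 25)/3710)/((4*(-1140))) = ((-632 + 2093)/(-101) + (12*20 - 25)/3710)/((4*(-1140))) = (1461*(-1/101) + (240 - 25)*(1/3710))/(-4560) = (-1461/101 + 215*(1/3710))*(-1/4560) = (-1461/101 + 43/742)*(-1/4560) = -1079719/74942*(-1/4560) = 1079719/341735520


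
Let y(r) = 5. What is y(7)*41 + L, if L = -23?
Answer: 182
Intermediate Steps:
y(7)*41 + L = 5*41 - 23 = 205 - 23 = 182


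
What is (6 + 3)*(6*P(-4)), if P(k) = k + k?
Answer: -432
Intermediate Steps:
P(k) = 2*k
(6 + 3)*(6*P(-4)) = (6 + 3)*(6*(2*(-4))) = 9*(6*(-8)) = 9*(-48) = -432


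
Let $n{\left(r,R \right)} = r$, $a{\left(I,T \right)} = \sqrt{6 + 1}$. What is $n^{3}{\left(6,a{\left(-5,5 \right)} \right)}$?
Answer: $216$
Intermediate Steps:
$a{\left(I,T \right)} = \sqrt{7}$
$n^{3}{\left(6,a{\left(-5,5 \right)} \right)} = 6^{3} = 216$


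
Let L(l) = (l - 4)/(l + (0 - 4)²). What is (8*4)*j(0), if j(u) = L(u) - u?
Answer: -8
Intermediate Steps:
L(l) = (-4 + l)/(16 + l) (L(l) = (-4 + l)/(l + (-4)²) = (-4 + l)/(l + 16) = (-4 + l)/(16 + l))
j(u) = -u + (-4 + u)/(16 + u) (j(u) = (-4 + u)/(16 + u) - u = -u + (-4 + u)/(16 + u))
(8*4)*j(0) = (8*4)*((-4 + 0 - 1*0*(16 + 0))/(16 + 0)) = 32*((-4 + 0 - 1*0*16)/16) = 32*((-4 + 0 + 0)/16) = 32*((1/16)*(-4)) = 32*(-¼) = -8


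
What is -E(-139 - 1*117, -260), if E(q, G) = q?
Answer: 256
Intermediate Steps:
-E(-139 - 1*117, -260) = -(-139 - 1*117) = -(-139 - 117) = -1*(-256) = 256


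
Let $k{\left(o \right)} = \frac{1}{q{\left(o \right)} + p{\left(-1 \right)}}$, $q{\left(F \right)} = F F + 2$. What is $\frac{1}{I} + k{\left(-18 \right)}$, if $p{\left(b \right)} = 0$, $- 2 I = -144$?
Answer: $\frac{199}{11736} \approx 0.016956$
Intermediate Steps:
$q{\left(F \right)} = 2 + F^{2}$ ($q{\left(F \right)} = F^{2} + 2 = 2 + F^{2}$)
$I = 72$ ($I = \left(- \frac{1}{2}\right) \left(-144\right) = 72$)
$k{\left(o \right)} = \frac{1}{2 + o^{2}}$ ($k{\left(o \right)} = \frac{1}{\left(2 + o^{2}\right) + 0} = \frac{1}{2 + o^{2}}$)
$\frac{1}{I} + k{\left(-18 \right)} = \frac{1}{72} + \frac{1}{2 + \left(-18\right)^{2}} = \frac{1}{72} + \frac{1}{2 + 324} = \frac{1}{72} + \frac{1}{326} = \frac{199}{11736}$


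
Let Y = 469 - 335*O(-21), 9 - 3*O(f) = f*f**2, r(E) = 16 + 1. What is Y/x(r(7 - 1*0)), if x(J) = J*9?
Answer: -1034681/153 ≈ -6762.6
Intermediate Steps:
r(E) = 17
x(J) = 9*J
O(f) = 3 - f**3/3 (O(f) = 3 - f*f**2/3 = 3 - f**3/3)
Y = -1034681 (Y = 469 - 335*(3 - 1/3*(-21)**3) = 469 - 335*(3 - 1/3*(-9261)) = 469 - 335*(3 + 3087) = 469 - 335*3090 = 469 - 1035150 = -1034681)
Y/x(r(7 - 1*0)) = -1034681/(9*17) = -1034681/153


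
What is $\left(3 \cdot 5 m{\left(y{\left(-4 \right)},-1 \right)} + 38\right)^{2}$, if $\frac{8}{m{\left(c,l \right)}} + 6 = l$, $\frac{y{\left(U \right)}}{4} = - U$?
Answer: $\frac{21316}{49} \approx 435.02$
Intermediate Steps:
$y{\left(U \right)} = - 4 U$ ($y{\left(U \right)} = 4 \left(- U\right) = - 4 U$)
$m{\left(c,l \right)} = \frac{8}{-6 + l}$
$\left(3 \cdot 5 m{\left(y{\left(-4 \right)},-1 \right)} + 38\right)^{2} = \left(3 \cdot 5 \frac{8}{-6 - 1} + 38\right)^{2} = \left(15 \frac{8}{-7} + 38\right)^{2} = \left(15 \cdot 8 \left(- \frac{1}{7}\right) + 38\right)^{2} = \left(15 \left(- \frac{8}{7}\right) + 38\right)^{2} = \left(- \frac{120}{7} + 38\right)^{2} = \left(\frac{146}{7}\right)^{2} = \frac{21316}{49}$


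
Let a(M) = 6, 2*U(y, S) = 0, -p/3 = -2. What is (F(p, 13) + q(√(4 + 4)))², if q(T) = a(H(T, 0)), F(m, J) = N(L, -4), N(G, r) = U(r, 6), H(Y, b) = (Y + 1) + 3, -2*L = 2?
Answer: 36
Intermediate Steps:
p = 6 (p = -3*(-2) = 6)
L = -1 (L = -½*2 = -1)
U(y, S) = 0 (U(y, S) = (½)*0 = 0)
H(Y, b) = 4 + Y (H(Y, b) = (1 + Y) + 3 = 4 + Y)
N(G, r) = 0
F(m, J) = 0
q(T) = 6
(F(p, 13) + q(√(4 + 4)))² = (0 + 6)² = 6² = 36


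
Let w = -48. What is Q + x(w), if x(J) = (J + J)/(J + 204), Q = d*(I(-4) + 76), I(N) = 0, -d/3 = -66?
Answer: 195616/13 ≈ 15047.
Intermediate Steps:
d = 198 (d = -3*(-66) = 198)
Q = 15048 (Q = 198*(0 + 76) = 198*76 = 15048)
x(J) = 2*J/(204 + J) (x(J) = (2*J)/(204 + J) = 2*J/(204 + J))
Q + x(w) = 15048 + 2*(-48)/(204 - 48) = 15048 + 2*(-48)/156 = 15048 + 2*(-48)*(1/156) = 15048 - 8/13 = 195616/13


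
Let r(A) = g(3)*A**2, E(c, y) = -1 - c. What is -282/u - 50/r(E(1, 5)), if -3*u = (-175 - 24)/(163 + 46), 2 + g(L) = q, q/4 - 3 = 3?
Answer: -7784791/8756 ≈ -889.08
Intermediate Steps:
q = 24 (q = 12 + 4*3 = 12 + 12 = 24)
g(L) = 22 (g(L) = -2 + 24 = 22)
r(A) = 22*A**2
u = 199/627 (u = -(-175 - 24)/(3*(163 + 46)) = -(-199)/(3*209) = -1/3*(-199/209) = 199/627 ≈ 0.31738)
-282/u - 50/r(E(1, 5)) = -282/199/627 - 50*1/(22*(-1 - 1*1)**2) = -282*627/199 - 50*1/(22*(-1 - 1)**2) = -176814/199 - 50/(22*(-2)**2) = -176814/199 - 50/(22*4) = -176814/199 - 50/88 = -176814/199 - 50*1/88 = -176814/199 - 25/44 = -7784791/8756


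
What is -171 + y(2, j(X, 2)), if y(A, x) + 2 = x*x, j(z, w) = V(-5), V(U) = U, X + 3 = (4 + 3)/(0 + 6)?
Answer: -148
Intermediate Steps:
X = -11/6 (X = -3 + (4 + 3)/(0 + 6) = -3 + 7/6 = -11/6 ≈ -1.8333)
j(z, w) = -5
y(A, x) = -2 + x² (y(A, x) = -2 + x*x = -2 + x²)
-171 + y(2, j(X, 2)) = -171 + (-2 + (-5)²) = -171 + (-2 + 25) = -171 + 23 = -148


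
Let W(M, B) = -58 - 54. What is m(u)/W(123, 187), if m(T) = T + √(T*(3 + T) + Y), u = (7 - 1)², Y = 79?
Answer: -9/28 - √1483/112 ≈ -0.66527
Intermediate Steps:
u = 36 (u = 6² = 36)
W(M, B) = -112
m(T) = T + √(79 + T*(3 + T)) (m(T) = T + √(T*(3 + T) + 79) = T + √(79 + T*(3 + T)))
m(u)/W(123, 187) = (36 + √(79 + 36² + 3*36))/(-112) = (36 + √(79 + 1296 + 108))*(-1/112) = (36 + √1483)*(-1/112) = -9/28 - √1483/112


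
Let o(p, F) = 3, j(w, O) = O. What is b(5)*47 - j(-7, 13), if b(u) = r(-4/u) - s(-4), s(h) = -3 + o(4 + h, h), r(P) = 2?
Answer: 81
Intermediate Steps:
s(h) = 0 (s(h) = -3 + 3 = 0)
b(u) = 2 (b(u) = 2 - 1*0 = 2 + 0 = 2)
b(5)*47 - j(-7, 13) = 2*47 - 1*13 = 94 - 13 = 81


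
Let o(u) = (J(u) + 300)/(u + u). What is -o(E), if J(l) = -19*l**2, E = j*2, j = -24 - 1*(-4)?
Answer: -1505/4 ≈ -376.25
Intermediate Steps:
j = -20 (j = -24 + 4 = -20)
E = -40 (E = -20*2 = -40)
o(u) = (300 - 19*u**2)/(2*u) (o(u) = (-19*u**2 + 300)/(u + u) = (300 - 19*u**2)/((2*u)) = (300 - 19*u**2)*(1/(2*u)) = (300 - 19*u**2)/(2*u))
-o(E) = -(150/(-40) - 19/2*(-40)) = -(150*(-1/40) + 380) = -(-15/4 + 380) = -1*1505/4 = -1505/4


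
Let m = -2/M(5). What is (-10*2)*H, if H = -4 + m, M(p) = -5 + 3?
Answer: 60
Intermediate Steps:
M(p) = -2
m = 1 (m = -2/(-2) = -2*(-½) = 1)
H = -3 (H = -4 + 1 = -3)
(-10*2)*H = -10*2*(-3) = -20*(-3) = 60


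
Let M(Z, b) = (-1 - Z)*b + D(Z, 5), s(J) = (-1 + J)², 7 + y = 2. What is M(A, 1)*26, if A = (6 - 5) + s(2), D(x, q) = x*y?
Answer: -338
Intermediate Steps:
y = -5 (y = -7 + 2 = -5)
D(x, q) = -5*x (D(x, q) = x*(-5) = -5*x)
A = 2 (A = (6 - 5) + (-1 + 2)² = 1 + 1² = 1 + 1 = 2)
M(Z, b) = -5*Z + b*(-1 - Z) (M(Z, b) = (-1 - Z)*b - 5*Z = b*(-1 - Z) - 5*Z = -5*Z + b*(-1 - Z))
M(A, 1)*26 = (-1*1 - 5*2 - 1*2*1)*26 = (-1 - 10 - 2)*26 = -13*26 = -338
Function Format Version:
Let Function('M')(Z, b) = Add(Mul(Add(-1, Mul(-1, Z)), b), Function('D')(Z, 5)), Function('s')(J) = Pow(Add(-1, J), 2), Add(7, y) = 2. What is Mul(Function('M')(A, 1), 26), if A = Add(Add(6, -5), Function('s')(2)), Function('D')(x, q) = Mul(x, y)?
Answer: -338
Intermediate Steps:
y = -5 (y = Add(-7, 2) = -5)
Function('D')(x, q) = Mul(-5, x) (Function('D')(x, q) = Mul(x, -5) = Mul(-5, x))
A = 2 (A = Add(Add(6, -5), Pow(Add(-1, 2), 2)) = Add(1, Pow(1, 2)) = Add(1, 1) = 2)
Function('M')(Z, b) = Add(Mul(-5, Z), Mul(b, Add(-1, Mul(-1, Z)))) (Function('M')(Z, b) = Add(Mul(Add(-1, Mul(-1, Z)), b), Mul(-5, Z)) = Add(Mul(b, Add(-1, Mul(-1, Z))), Mul(-5, Z)) = Add(Mul(-5, Z), Mul(b, Add(-1, Mul(-1, Z)))))
Mul(Function('M')(A, 1), 26) = Mul(Add(Mul(-1, 1), Mul(-5, 2), Mul(-1, 2, 1)), 26) = Mul(Add(-1, -10, -2), 26) = Mul(-13, 26) = -338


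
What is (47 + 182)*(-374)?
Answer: -85646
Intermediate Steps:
(47 + 182)*(-374) = 229*(-374) = -85646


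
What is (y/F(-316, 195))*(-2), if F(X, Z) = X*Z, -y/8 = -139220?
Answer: 111376/3081 ≈ 36.149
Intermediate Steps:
y = 1113760 (y = -8*(-139220) = 1113760)
(y/F(-316, 195))*(-2) = (1113760/((-316*195)))*(-2) = (1113760/(-61620))*(-2) = (1113760*(-1/61620))*(-2) = -55688/3081*(-2) = 111376/3081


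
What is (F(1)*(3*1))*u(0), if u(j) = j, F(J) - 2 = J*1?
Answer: 0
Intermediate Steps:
F(J) = 2 + J (F(J) = 2 + J*1 = 2 + J)
(F(1)*(3*1))*u(0) = ((2 + 1)*(3*1))*0 = (3*3)*0 = 9*0 = 0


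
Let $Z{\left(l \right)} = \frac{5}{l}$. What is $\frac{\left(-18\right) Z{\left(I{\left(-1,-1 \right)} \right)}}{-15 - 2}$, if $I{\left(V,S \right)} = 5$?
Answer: $\frac{18}{17} \approx 1.0588$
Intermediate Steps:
$\frac{\left(-18\right) Z{\left(I{\left(-1,-1 \right)} \right)}}{-15 - 2} = \frac{\left(-18\right) \frac{5}{5}}{-15 - 2} = \frac{\left(-18\right) 5 \cdot \frac{1}{5}}{-17} = \left(-18\right) 1 \left(- \frac{1}{17}\right) = \left(-18\right) \left(- \frac{1}{17}\right) = \frac{18}{17}$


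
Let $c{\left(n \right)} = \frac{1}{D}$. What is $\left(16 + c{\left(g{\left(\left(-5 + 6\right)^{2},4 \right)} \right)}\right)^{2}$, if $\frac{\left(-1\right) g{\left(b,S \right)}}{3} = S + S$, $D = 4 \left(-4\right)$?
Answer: $\frac{65025}{256} \approx 254.0$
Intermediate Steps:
$D = -16$
$g{\left(b,S \right)} = - 6 S$ ($g{\left(b,S \right)} = - 3 \left(S + S\right) = - 3 \cdot 2 S = - 6 S$)
$c{\left(n \right)} = - \frac{1}{16}$ ($c{\left(n \right)} = \frac{1}{-16} = - \frac{1}{16}$)
$\left(16 + c{\left(g{\left(\left(-5 + 6\right)^{2},4 \right)} \right)}\right)^{2} = \left(16 - \frac{1}{16}\right)^{2} = \left(\frac{255}{16}\right)^{2} = \frac{65025}{256}$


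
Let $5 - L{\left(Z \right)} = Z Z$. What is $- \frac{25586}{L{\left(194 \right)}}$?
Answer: $\frac{2326}{3421} \approx 0.67992$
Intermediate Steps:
$L{\left(Z \right)} = 5 - Z^{2}$ ($L{\left(Z \right)} = 5 - Z Z = 5 - Z^{2}$)
$- \frac{25586}{L{\left(194 \right)}} = - \frac{25586}{5 - 194^{2}} = - \frac{25586}{5 - 37636} = - \frac{25586}{-37631} = \left(-25586\right) \left(- \frac{1}{37631}\right) = \frac{2326}{3421}$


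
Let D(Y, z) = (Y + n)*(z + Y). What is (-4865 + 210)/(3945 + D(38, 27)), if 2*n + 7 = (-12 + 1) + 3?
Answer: -1862/2371 ≈ -0.78532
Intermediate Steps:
n = -15/2 (n = -7/2 + ((-12 + 1) + 3)/2 = -7/2 + (-11 + 3)/2 = -7/2 + (½)*(-8) = -7/2 - 4 = -15/2 ≈ -7.5000)
D(Y, z) = (-15/2 + Y)*(Y + z) (D(Y, z) = (Y - 15/2)*(z + Y) = (-15/2 + Y)*(Y + z))
(-4865 + 210)/(3945 + D(38, 27)) = (-4865 + 210)/(3945 + (38² - 15/2*38 - 15/2*27 + 38*27)) = -4655/(3945 + (1444 - 285 - 405/2 + 1026)) = -4655/(3945 + 3965/2) = -4655/11855/2 = -4655*2/11855 = -1862/2371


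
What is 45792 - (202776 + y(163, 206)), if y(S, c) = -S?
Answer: -156821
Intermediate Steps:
45792 - (202776 + y(163, 206)) = 45792 - (202776 - 1*163) = 45792 - (202776 - 163) = 45792 - 1*202613 = 45792 - 202613 = -156821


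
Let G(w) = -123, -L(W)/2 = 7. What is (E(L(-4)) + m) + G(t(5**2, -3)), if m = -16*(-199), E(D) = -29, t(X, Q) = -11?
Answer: 3032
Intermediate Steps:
L(W) = -14 (L(W) = -2*7 = -14)
m = 3184
(E(L(-4)) + m) + G(t(5**2, -3)) = (-29 + 3184) - 123 = 3155 - 123 = 3032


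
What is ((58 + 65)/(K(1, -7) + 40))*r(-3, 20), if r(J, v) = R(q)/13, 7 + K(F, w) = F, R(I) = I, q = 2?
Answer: 123/221 ≈ 0.55656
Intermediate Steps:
K(F, w) = -7 + F
r(J, v) = 2/13
((58 + 65)/(K(1, -7) + 40))*r(-3, 20) = ((58 + 65)/((-7 + 1) + 40))*(2/13) = (123/(-6 + 40))*(2/13) = (123/34)*(2/13) = 123/221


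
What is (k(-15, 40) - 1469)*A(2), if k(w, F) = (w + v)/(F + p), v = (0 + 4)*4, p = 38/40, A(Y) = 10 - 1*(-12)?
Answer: -26468002/819 ≈ -32317.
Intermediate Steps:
A(Y) = 22 (A(Y) = 10 + 12 = 22)
p = 19/20 (p = 38*(1/40) = 19/20 ≈ 0.95000)
v = 16 (v = 4*4 = 16)
k(w, F) = (16 + w)/(19/20 + F) (k(w, F) = (w + 16)/(F + 19/20) = (16 + w)/(19/20 + F))
(k(-15, 40) - 1469)*A(2) = (20*(16 - 15)/(19 + 20*40) - 1469)*22 = (20*1/(19 + 800) - 1469)*22 = (20*1/819 - 1469)*22 = (20*(1/819)*1 - 1469)*22 = (20/819 - 1469)*22 = -1203091/819*22 = -26468002/819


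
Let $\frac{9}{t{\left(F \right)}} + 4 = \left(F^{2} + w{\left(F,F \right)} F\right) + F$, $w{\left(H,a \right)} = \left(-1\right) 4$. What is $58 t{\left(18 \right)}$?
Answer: $\frac{261}{133} \approx 1.9624$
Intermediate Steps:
$w{\left(H,a \right)} = -4$
$t{\left(F \right)} = \frac{9}{-4 + F^{2} - 3 F}$ ($t{\left(F \right)} = \frac{9}{-4 + \left(\left(F^{2} - 4 F\right) + F\right)} = \frac{9}{-4 + \left(F^{2} - 3 F\right)} = \frac{9}{-4 + F^{2} - 3 F}$)
$58 t{\left(18 \right)} = 58 \frac{9}{-4 + 18^{2} - 54} = 58 \frac{9}{-4 + 324 - 54} = 58 \cdot \frac{9}{266} = \frac{261}{133}$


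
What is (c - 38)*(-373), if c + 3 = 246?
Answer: -76465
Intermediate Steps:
c = 243 (c = -3 + 246 = 243)
(c - 38)*(-373) = (243 - 38)*(-373) = 205*(-373) = -76465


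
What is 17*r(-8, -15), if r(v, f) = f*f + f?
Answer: 3570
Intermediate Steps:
r(v, f) = f + f² (r(v, f) = f² + f = f + f²)
17*r(-8, -15) = 17*(-15*(1 - 15)) = 17*(-15*(-14)) = 17*210 = 3570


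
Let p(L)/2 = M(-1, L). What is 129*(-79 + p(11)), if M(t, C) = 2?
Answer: -9675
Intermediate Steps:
p(L) = 4 (p(L) = 2*2 = 4)
129*(-79 + p(11)) = 129*(-79 + 4) = 129*(-75) = -9675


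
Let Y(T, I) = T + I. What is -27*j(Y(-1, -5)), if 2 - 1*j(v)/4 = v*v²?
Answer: -23544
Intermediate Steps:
Y(T, I) = I + T
j(v) = 8 - 4*v³ (j(v) = 8 - 4*v*v² = 8 - 4*v³)
-27*j(Y(-1, -5)) = -27*(8 - 4*(-5 - 1)³) = -27*(8 - 4*(-6)³) = -27*(8 - 4*(-216)) = -27*(8 + 864) = -27*872 = -23544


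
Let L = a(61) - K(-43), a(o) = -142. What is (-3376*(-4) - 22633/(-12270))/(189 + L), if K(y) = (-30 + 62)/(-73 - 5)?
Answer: 2154317269/7562410 ≈ 284.87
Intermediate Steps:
K(y) = -16/39 (K(y) = 32/(-78) = 32*(-1/78) = -16/39)
L = -5522/39 (L = -142 - 1*(-16/39) = -142 + 16/39 = -5522/39 ≈ -141.59)
(-3376*(-4) - 22633/(-12270))/(189 + L) = (-3376*(-4) - 22633/(-12270))/(189 - 5522/39) = (13504 - 22633*(-1/12270))/(1849/39) = (13504 + 22633/12270)*(39/1849) = (165716713/12270)*(39/1849) = 2154317269/7562410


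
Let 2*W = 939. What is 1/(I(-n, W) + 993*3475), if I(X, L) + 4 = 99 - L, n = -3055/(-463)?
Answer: 2/6900601 ≈ 2.8983e-7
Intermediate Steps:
n = 3055/463 (n = -3055*(-1/463) = 3055/463 ≈ 6.5983)
W = 939/2 (W = (½)*939 = 939/2 ≈ 469.50)
I(X, L) = 95 - L (I(X, L) = -4 + (99 - L) = 95 - L)
1/(I(-n, W) + 993*3475) = 1/((95 - 1*939/2) + 993*3475) = 1/((95 - 939/2) + 3450675) = 1/(-749/2 + 3450675) = 1/(6900601/2) = 2/6900601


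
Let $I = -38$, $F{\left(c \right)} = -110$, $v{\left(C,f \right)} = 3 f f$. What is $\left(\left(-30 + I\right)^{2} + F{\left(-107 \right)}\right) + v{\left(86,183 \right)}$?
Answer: $104981$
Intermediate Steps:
$v{\left(C,f \right)} = 3 f^{2}$
$\left(\left(-30 + I\right)^{2} + F{\left(-107 \right)}\right) + v{\left(86,183 \right)} = \left(\left(-30 - 38\right)^{2} - 110\right) + 3 \cdot 183^{2} = \left(\left(-68\right)^{2} - 110\right) + 3 \cdot 33489 = \left(4624 - 110\right) + 100467 = 4514 + 100467 = 104981$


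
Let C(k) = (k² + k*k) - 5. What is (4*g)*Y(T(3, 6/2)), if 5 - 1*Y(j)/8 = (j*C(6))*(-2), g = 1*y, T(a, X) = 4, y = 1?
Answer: 17312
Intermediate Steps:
C(k) = -5 + 2*k² (C(k) = (k² + k²) - 5 = 2*k² - 5 = -5 + 2*k²)
g = 1 (g = 1*1 = 1)
Y(j) = 40 + 1072*j (Y(j) = 40 - 8*j*(-5 + 2*6²)*(-2) = 40 - 8*j*(-5 + 2*36)*(-2) = 40 - 8*j*(-5 + 72)*(-2) = 40 - 8*j*67*(-2) = 40 - 8*67*j*(-2) = 40 - (-1072)*j = 40 + 1072*j)
(4*g)*Y(T(3, 6/2)) = (4*1)*(40 + 1072*4) = 4*(40 + 4288) = 4*4328 = 17312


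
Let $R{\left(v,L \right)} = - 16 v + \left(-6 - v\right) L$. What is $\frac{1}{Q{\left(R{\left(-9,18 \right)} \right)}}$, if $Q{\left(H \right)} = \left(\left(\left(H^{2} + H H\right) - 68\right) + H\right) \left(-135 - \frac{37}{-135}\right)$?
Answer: $- \frac{135}{1428449144} \approx -9.4508 \cdot 10^{-8}$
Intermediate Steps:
$R{\left(v,L \right)} = - 16 v + L \left(-6 - v\right)$
$Q{\left(H \right)} = \frac{1236784}{135} - \frac{36376 H^{2}}{135} - \frac{18188 H}{135}$ ($Q{\left(H \right)} = \left(\left(\left(H^{2} + H^{2}\right) - 68\right) + H\right) \left(-135 - - \frac{37}{135}\right) = \left(\left(2 H^{2} - 68\right) + H\right) \left(-135 + \frac{37}{135}\right) = \left(\left(-68 + 2 H^{2}\right) + H\right) \left(- \frac{18188}{135}\right) = \left(-68 + H + 2 H^{2}\right) \left(- \frac{18188}{135}\right) = \frac{1236784}{135} - \frac{36376 H^{2}}{135} - \frac{18188 H}{135}$)
$\frac{1}{Q{\left(R{\left(-9,18 \right)} \right)}} = \frac{1}{\frac{1236784}{135} - \frac{36376 \left(\left(-16\right) \left(-9\right) - 108 - 18 \left(-9\right)\right)^{2}}{135} - \frac{18188 \left(\left(-16\right) \left(-9\right) - 108 - 18 \left(-9\right)\right)}{135}} = \frac{1}{\frac{1236784}{135} - \frac{36376 \left(144 - 108 + 162\right)^{2}}{135} - \frac{18188 \left(144 - 108 + 162\right)}{135}} = \frac{1}{\frac{1236784}{135} - \frac{36376 \cdot 198^{2}}{135} - \frac{400136}{15}} = \frac{1}{\frac{1236784}{135} - \frac{52817952}{5} - \frac{400136}{15}} = \frac{1}{- \frac{1428449144}{135}} = - \frac{135}{1428449144}$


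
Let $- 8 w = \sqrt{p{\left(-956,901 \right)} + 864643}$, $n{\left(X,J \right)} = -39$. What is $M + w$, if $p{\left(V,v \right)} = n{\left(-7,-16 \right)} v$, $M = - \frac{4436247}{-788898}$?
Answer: $\frac{1478749}{262966} - \sqrt{12961} \approx -108.22$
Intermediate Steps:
$M = \frac{1478749}{262966}$ ($M = \left(-4436247\right) \left(- \frac{1}{788898}\right) = \frac{1478749}{262966} \approx 5.6233$)
$p{\left(V,v \right)} = - 39 v$
$w = - \sqrt{12961}$ ($w = - \frac{\sqrt{\left(-39\right) 901 + 864643}}{8} = - \frac{\sqrt{-35139 + 864643}}{8} = - \frac{\sqrt{829504}}{8} = - \frac{8 \sqrt{12961}}{8} = - \sqrt{12961} \approx -113.85$)
$M + w = \frac{1478749}{262966} - \sqrt{12961}$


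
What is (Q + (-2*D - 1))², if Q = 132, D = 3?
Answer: 15625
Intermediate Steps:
(Q + (-2*D - 1))² = (132 + (-2*3 - 1))² = (132 + (-6 - 1))² = (132 - 7)² = 125² = 15625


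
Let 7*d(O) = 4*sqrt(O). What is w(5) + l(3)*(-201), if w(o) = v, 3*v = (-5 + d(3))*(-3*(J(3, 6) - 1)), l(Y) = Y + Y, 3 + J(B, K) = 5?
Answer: -1201 - 4*sqrt(3)/7 ≈ -1202.0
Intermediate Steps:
J(B, K) = 2 (J(B, K) = -3 + 5 = 2)
d(O) = 4*sqrt(O)/7 (d(O) = (4*sqrt(O))/7 = 4*sqrt(O)/7)
l(Y) = 2*Y
v = 5 - 4*sqrt(3)/7 (v = ((-5 + 4*sqrt(3)/7)*(-3*(2 - 1)))/3 = ((-5 + 4*sqrt(3)/7)*(-3*1))/3 = ((-5 + 4*sqrt(3)/7)*(-3))/3 = (15 - 12*sqrt(3)/7)/3 = 5 - 4*sqrt(3)/7 ≈ 4.0103)
w(o) = 5 - 4*sqrt(3)/7
w(5) + l(3)*(-201) = (5 - 4*sqrt(3)/7) + (2*3)*(-201) = (5 - 4*sqrt(3)/7) + 6*(-201) = (5 - 4*sqrt(3)/7) - 1206 = -1201 - 4*sqrt(3)/7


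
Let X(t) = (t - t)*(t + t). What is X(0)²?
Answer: 0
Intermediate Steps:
X(t) = 0 (X(t) = 0*(2*t) = 0)
X(0)² = 0² = 0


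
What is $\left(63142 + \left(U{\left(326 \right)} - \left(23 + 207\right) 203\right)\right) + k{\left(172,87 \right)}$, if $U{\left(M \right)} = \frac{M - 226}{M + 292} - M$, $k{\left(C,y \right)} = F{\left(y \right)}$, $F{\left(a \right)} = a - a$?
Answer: $\frac{4982984}{309} \approx 16126.0$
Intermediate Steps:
$F{\left(a \right)} = 0$
$k{\left(C,y \right)} = 0$
$U{\left(M \right)} = - M + \frac{-226 + M}{292 + M}$ ($U{\left(M \right)} = \frac{-226 + M}{292 + M} - M = - M + \frac{-226 + M}{292 + M}$)
$\left(63142 + \left(U{\left(326 \right)} - \left(23 + 207\right) 203\right)\right) + k{\left(172,87 \right)} = \left(63142 - \left(\left(23 + 207\right) 203 - \frac{-226 - 326^{2} - 94866}{292 + 326}\right)\right) + 0 = \left(63142 - \left(46690 - \frac{-226 - 106276 - 94866}{618}\right)\right) + 0 = \left(63142 + \left(\frac{-226 - 106276 - 94866}{618} - 46690\right)\right) + 0 = \left(63142 + \left(\frac{1}{618} \left(-201368\right) - 46690\right)\right) + 0 = \left(63142 - \frac{14527894}{309}\right) + 0 = \frac{4982984}{309} + 0 = \frac{4982984}{309}$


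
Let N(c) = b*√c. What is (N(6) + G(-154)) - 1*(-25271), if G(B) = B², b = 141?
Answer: 48987 + 141*√6 ≈ 49332.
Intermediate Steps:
N(c) = 141*√c
(N(6) + G(-154)) - 1*(-25271) = (141*√6 + (-154)²) - 1*(-25271) = (141*√6 + 23716) + 25271 = (23716 + 141*√6) + 25271 = 48987 + 141*√6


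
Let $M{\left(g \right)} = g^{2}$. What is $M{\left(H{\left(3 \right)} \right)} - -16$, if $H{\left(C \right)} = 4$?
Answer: $32$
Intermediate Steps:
$M{\left(H{\left(3 \right)} \right)} - -16 = 4^{2} - -16 = 16 + 16 = 32$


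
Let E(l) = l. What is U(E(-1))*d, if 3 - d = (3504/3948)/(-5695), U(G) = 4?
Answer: 22485028/1873655 ≈ 12.001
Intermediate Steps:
d = 5621257/1873655 (d = 3 - 3504/3948/(-5695) = 3 - 3504*(1/3948)*(-1)/5695 = 3 - 292*(-1)/(329*5695) = 3 - 1*(-292/1873655) = 3 + 292/1873655 = 5621257/1873655 ≈ 3.0002)
U(E(-1))*d = 4*(5621257/1873655) = 22485028/1873655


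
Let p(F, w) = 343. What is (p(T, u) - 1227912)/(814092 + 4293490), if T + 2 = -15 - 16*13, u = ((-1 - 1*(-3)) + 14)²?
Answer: -1227569/5107582 ≈ -0.24034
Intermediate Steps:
u = 256 (u = ((-1 + 3) + 14)² = (2 + 14)² = 16² = 256)
T = -225 (T = -2 + (-15 - 16*13) = -2 + (-15 - 208) = -2 - 223 = -225)
(p(T, u) - 1227912)/(814092 + 4293490) = (343 - 1227912)/(814092 + 4293490) = -1227569/5107582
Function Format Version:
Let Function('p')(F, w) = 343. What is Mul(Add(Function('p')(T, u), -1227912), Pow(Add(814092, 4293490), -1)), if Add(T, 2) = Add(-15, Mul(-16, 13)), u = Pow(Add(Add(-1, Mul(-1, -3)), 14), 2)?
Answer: Rational(-1227569, 5107582) ≈ -0.24034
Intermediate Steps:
u = 256 (u = Pow(Add(Add(-1, 3), 14), 2) = Pow(Add(2, 14), 2) = Pow(16, 2) = 256)
T = -225 (T = Add(-2, Add(-15, Mul(-16, 13))) = Add(-2, Add(-15, -208)) = Add(-2, -223) = -225)
Mul(Add(Function('p')(T, u), -1227912), Pow(Add(814092, 4293490), -1)) = Mul(Add(343, -1227912), Pow(Add(814092, 4293490), -1)) = Mul(-1227569, Pow(5107582, -1)) = Mul(-1227569, Rational(1, 5107582)) = Rational(-1227569, 5107582)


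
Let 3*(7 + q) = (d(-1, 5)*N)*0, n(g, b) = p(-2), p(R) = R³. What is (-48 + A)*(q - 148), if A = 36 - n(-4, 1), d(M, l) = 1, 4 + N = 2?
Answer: 620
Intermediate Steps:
N = -2 (N = -4 + 2 = -2)
n(g, b) = -8 (n(g, b) = (-2)³ = -8)
q = -7 (q = -7 + ((1*(-2))*0)/3 = -7 + (-2*0)/3 = -7 + (⅓)*0 = -7 + 0 = -7)
A = 44 (A = 36 - 1*(-8) = 36 + 8 = 44)
(-48 + A)*(q - 148) = (-48 + 44)*(-7 - 148) = -4*(-155) = 620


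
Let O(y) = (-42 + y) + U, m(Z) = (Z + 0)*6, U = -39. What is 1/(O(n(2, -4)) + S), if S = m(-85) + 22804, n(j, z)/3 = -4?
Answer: 1/22201 ≈ 4.5043e-5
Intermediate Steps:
n(j, z) = -12 (n(j, z) = 3*(-4) = -12)
m(Z) = 6*Z (m(Z) = Z*6 = 6*Z)
O(y) = -81 + y (O(y) = (-42 + y) - 39 = -81 + y)
S = 22294 (S = 6*(-85) + 22804 = -510 + 22804 = 22294)
1/(O(n(2, -4)) + S) = 1/((-81 - 12) + 22294) = 1/(-93 + 22294) = 1/22201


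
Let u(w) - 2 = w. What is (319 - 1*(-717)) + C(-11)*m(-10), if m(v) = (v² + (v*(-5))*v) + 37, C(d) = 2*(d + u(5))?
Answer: 3940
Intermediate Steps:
u(w) = 2 + w
C(d) = 14 + 2*d (C(d) = 2*(d + (2 + 5)) = 2*(d + 7) = 2*(7 + d) = 14 + 2*d)
m(v) = 37 - 4*v² (m(v) = (v² + (-5*v)*v) + 37 = (v² - 5*v²) + 37 = -4*v² + 37 = 37 - 4*v²)
(319 - 1*(-717)) + C(-11)*m(-10) = (319 - 1*(-717)) + (14 + 2*(-11))*(37 - 4*(-10)²) = (319 + 717) + (14 - 22)*(37 - 4*100) = 1036 - 8*(37 - 400) = 1036 - 8*(-363) = 1036 + 2904 = 3940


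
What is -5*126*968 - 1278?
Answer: -611118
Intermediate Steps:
-5*126*968 - 1278 = -630*968 - 1278 = -609840 - 1278 = -611118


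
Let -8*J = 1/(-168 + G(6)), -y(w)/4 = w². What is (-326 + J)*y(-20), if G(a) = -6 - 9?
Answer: 95452600/183 ≈ 5.2160e+5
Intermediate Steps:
y(w) = -4*w²
G(a) = -15
J = 1/1464 (J = -1/(8*(-168 - 15)) = -⅛/(-183) = -⅛*(-1/183) = 1/1464 ≈ 0.00068306)
(-326 + J)*y(-20) = (-326 + 1/1464)*(-4*(-20)²) = -(-477263)*400/366 = -477263/1464*(-1600) = 95452600/183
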